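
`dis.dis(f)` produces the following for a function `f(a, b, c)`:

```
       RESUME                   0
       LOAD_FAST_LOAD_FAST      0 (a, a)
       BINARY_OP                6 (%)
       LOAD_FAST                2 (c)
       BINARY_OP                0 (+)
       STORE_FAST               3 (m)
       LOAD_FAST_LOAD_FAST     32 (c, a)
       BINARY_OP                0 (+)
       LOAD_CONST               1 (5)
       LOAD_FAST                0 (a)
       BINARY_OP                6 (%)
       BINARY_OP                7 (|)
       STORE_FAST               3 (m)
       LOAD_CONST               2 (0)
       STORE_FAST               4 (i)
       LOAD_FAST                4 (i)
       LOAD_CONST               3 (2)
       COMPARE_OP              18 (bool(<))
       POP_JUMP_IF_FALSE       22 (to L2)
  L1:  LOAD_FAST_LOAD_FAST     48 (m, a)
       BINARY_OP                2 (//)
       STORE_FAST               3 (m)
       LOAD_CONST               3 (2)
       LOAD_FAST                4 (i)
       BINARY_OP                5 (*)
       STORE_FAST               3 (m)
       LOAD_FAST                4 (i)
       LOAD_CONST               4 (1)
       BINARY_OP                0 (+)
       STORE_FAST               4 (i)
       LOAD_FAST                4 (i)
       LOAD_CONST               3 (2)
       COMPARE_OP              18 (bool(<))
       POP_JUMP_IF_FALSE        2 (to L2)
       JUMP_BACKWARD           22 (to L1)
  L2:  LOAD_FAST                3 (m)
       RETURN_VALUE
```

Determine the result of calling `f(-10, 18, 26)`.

2

LOAD_FAST_LOAD_FAST a,a → push -10,-10. Stack: [-10, -10]
BINARY_OP % → -10 % -10 = 0. Stack: [0]
LOAD_FAST c → push 26. Stack: [0, 26]
BINARY_OP + → 0 + 26 = 26. Stack: [26]
STORE_FAST m → m=26. Stack: []
LOAD_FAST_LOAD_FAST c,a → push 26,-10. Stack: [26, -10]
BINARY_OP + → 26 + -10 = 16. Stack: [16]
LOAD_CONST → push 5. Stack: [16, 5]
LOAD_FAST a → push -10. Stack: [16, 5, -10]
BINARY_OP % → 5 % -10 = -5. Stack: [16, -5]
BINARY_OP | → 16 | -5 = -5. Stack: [-5]
STORE_FAST m → m=-5. Stack: []
LOAD_CONST → push 0. Stack: [0]
STORE_FAST i → i=0. Stack: []
LOAD_FAST i → push 0. Stack: [0]
LOAD_CONST → push 2. Stack: [0, 2]
COMPARE_OP bool(<) → 0 vs 2 = True. Stack: [True]
POP_JUMP_IF_FALSE → pop True; no jump. Stack: []
LOAD_FAST_LOAD_FAST m,a → push -5,-10. Stack: [-5, -10]
BINARY_OP // → -5 // -10 = 0. Stack: [0]
STORE_FAST m → m=0. Stack: []
LOAD_CONST → push 2. Stack: [2]
LOAD_FAST i → push 0. Stack: [2, 0]
BINARY_OP * → 2 * 0 = 0. Stack: [0]
STORE_FAST m → m=0. Stack: []
LOAD_FAST i → push 0. Stack: [0]
LOAD_CONST → push 1. Stack: [0, 1]
BINARY_OP + → 0 + 1 = 1. Stack: [1]
STORE_FAST i → i=1. Stack: []
LOAD_FAST i → push 1. Stack: [1]
LOAD_CONST → push 2. Stack: [1, 2]
COMPARE_OP bool(<) → 1 vs 2 = True. Stack: [True]
POP_JUMP_IF_FALSE → pop True; no jump. Stack: []
LOAD_FAST_LOAD_FAST m,a → push 0,-10. Stack: [0, -10]
BINARY_OP // → 0 // -10 = 0. Stack: [0]
STORE_FAST m → m=0. Stack: []
LOAD_CONST → push 2. Stack: [2]
LOAD_FAST i → push 1. Stack: [2, 1]
BINARY_OP * → 2 * 1 = 2. Stack: [2]
STORE_FAST m → m=2. Stack: []
LOAD_FAST i → push 1. Stack: [1]
LOAD_CONST → push 1. Stack: [1, 1]
BINARY_OP + → 1 + 1 = 2. Stack: [2]
STORE_FAST i → i=2. Stack: []
LOAD_FAST i → push 2. Stack: [2]
LOAD_CONST → push 2. Stack: [2, 2]
COMPARE_OP bool(<) → 2 vs 2 = False. Stack: [False]
POP_JUMP_IF_FALSE → pop False; jump. Stack: []
LOAD_FAST m → push 2. Stack: [2]
RETURN_VALUE → return 2.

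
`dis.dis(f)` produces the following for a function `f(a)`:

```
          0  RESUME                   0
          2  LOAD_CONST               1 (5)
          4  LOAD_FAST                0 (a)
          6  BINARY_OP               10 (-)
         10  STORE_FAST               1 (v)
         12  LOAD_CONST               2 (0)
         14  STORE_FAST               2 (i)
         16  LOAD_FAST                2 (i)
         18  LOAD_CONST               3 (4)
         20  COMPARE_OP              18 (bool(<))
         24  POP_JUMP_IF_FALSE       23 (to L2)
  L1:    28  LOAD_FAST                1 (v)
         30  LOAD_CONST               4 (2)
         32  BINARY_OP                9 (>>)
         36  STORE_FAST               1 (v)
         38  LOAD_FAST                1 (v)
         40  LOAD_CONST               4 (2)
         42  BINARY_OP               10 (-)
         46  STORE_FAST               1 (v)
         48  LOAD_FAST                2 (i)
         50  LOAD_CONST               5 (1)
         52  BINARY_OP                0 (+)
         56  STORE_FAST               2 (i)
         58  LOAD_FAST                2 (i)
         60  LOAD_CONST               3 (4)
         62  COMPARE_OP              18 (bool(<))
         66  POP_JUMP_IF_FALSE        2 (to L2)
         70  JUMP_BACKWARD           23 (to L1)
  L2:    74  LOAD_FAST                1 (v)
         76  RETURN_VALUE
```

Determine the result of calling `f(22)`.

-3

LOAD_CONST → push 5
LOAD_FAST a → push 22
BINARY_OP - → 5 - 22 = -17
STORE_FAST v → v=-17
LOAD_CONST → push 0
STORE_FAST i → i=0
LOAD_FAST i → push 0
LOAD_CONST → push 4
COMPARE_OP bool(<) → 0 vs 4 = True
POP_JUMP_IF_FALSE → pop True; no jump
LOAD_FAST v → push -17
LOAD_CONST → push 2
BINARY_OP >> → -17 >> 2 = -5
STORE_FAST v → v=-5
LOAD_FAST v → push -5
LOAD_CONST → push 2
BINARY_OP - → -5 - 2 = -7
STORE_FAST v → v=-7
LOAD_FAST i → push 0
LOAD_CONST → push 1
BINARY_OP + → 0 + 1 = 1
STORE_FAST i → i=1
LOAD_FAST i → push 1
LOAD_CONST → push 4
COMPARE_OP bool(<) → 1 vs 4 = True
POP_JUMP_IF_FALSE → pop True; no jump
LOAD_FAST v → push -7
LOAD_CONST → push 2
BINARY_OP >> → -7 >> 2 = -2
STORE_FAST v → v=-2
LOAD_FAST v → push -2
LOAD_CONST → push 2
BINARY_OP - → -2 - 2 = -4
STORE_FAST v → v=-4
LOAD_FAST i → push 1
LOAD_CONST → push 1
BINARY_OP + → 1 + 1 = 2
STORE_FAST i → i=2
LOAD_FAST i → push 2
LOAD_CONST → push 4
COMPARE_OP bool(<) → 2 vs 4 = True
POP_JUMP_IF_FALSE → pop True; no jump
LOAD_FAST v → push -4
LOAD_CONST → push 2
BINARY_OP >> → -4 >> 2 = -1
STORE_FAST v → v=-1
LOAD_FAST v → push -1
LOAD_CONST → push 2
BINARY_OP - → -1 - 2 = -3
STORE_FAST v → v=-3
LOAD_FAST i → push 2
LOAD_CONST → push 1
BINARY_OP + → 2 + 1 = 3
STORE_FAST i → i=3
LOAD_FAST i → push 3
LOAD_CONST → push 4
COMPARE_OP bool(<) → 3 vs 4 = True
POP_JUMP_IF_FALSE → pop True; no jump
LOAD_FAST v → push -3
LOAD_CONST → push 2
BINARY_OP >> → -3 >> 2 = -1
STORE_FAST v → v=-1
LOAD_FAST v → push -1
LOAD_CONST → push 2
BINARY_OP - → -1 - 2 = -3
STORE_FAST v → v=-3
LOAD_FAST i → push 3
LOAD_CONST → push 1
BINARY_OP + → 3 + 1 = 4
STORE_FAST i → i=4
LOAD_FAST i → push 4
LOAD_CONST → push 4
COMPARE_OP bool(<) → 4 vs 4 = False
POP_JUMP_IF_FALSE → pop False; jump
LOAD_FAST v → push -3
RETURN_VALUE → return -3.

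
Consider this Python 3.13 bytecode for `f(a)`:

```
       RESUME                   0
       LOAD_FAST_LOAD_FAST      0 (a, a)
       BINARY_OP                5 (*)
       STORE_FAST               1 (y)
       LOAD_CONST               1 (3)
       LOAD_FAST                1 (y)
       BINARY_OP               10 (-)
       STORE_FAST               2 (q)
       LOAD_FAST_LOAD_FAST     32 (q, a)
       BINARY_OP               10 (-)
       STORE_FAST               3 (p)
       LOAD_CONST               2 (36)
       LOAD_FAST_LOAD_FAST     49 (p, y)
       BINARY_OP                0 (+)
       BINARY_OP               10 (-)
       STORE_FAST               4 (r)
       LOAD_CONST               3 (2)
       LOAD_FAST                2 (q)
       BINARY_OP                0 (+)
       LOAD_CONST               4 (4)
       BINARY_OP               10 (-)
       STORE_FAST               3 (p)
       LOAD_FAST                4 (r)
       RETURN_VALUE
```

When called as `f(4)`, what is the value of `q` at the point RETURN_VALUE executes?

LOAD_FAST_LOAD_FAST a,a → push 4,4. Stack: [4, 4]
BINARY_OP * → 4 * 4 = 16. Stack: [16]
STORE_FAST y → y=16. Stack: []
LOAD_CONST → push 3. Stack: [3]
LOAD_FAST y → push 16. Stack: [3, 16]
BINARY_OP - → 3 - 16 = -13. Stack: [-13]
STORE_FAST q → q=-13. Stack: []
LOAD_FAST_LOAD_FAST q,a → push -13,4. Stack: [-13, 4]
BINARY_OP - → -13 - 4 = -17. Stack: [-17]
STORE_FAST p → p=-17. Stack: []
LOAD_CONST → push 36. Stack: [36]
LOAD_FAST_LOAD_FAST p,y → push -17,16. Stack: [36, -17, 16]
BINARY_OP + → -17 + 16 = -1. Stack: [36, -1]
BINARY_OP - → 36 - -1 = 37. Stack: [37]
STORE_FAST r → r=37. Stack: []
LOAD_CONST → push 2. Stack: [2]
LOAD_FAST q → push -13. Stack: [2, -13]
BINARY_OP + → 2 + -13 = -11. Stack: [-11]
LOAD_CONST → push 4. Stack: [-11, 4]
BINARY_OP - → -11 - 4 = -15. Stack: [-15]
STORE_FAST p → p=-15. Stack: []
LOAD_FAST r → push 37. Stack: [37]
RETURN_VALUE → return 37.

-13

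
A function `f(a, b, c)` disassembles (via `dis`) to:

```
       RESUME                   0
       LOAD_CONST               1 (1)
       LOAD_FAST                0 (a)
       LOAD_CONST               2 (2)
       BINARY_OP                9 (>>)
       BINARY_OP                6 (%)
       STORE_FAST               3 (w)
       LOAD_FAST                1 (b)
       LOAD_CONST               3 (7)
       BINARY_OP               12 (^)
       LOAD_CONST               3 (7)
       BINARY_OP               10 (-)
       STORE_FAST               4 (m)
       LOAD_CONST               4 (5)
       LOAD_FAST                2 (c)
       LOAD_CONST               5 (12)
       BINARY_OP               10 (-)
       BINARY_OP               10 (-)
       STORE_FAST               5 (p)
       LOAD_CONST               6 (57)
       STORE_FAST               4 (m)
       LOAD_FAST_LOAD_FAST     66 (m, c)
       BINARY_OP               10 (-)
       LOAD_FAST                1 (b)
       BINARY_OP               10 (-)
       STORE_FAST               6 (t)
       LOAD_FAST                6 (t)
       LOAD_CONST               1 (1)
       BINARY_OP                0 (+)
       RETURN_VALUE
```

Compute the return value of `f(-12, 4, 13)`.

41

LOAD_CONST → push 1. Stack: [1]
LOAD_FAST a → push -12. Stack: [1, -12]
LOAD_CONST → push 2. Stack: [1, -12, 2]
BINARY_OP >> → -12 >> 2 = -3. Stack: [1, -3]
BINARY_OP % → 1 % -3 = -2. Stack: [-2]
STORE_FAST w → w=-2. Stack: []
LOAD_FAST b → push 4. Stack: [4]
LOAD_CONST → push 7. Stack: [4, 7]
BINARY_OP ^ → 4 ^ 7 = 3. Stack: [3]
LOAD_CONST → push 7. Stack: [3, 7]
BINARY_OP - → 3 - 7 = -4. Stack: [-4]
STORE_FAST m → m=-4. Stack: []
LOAD_CONST → push 5. Stack: [5]
LOAD_FAST c → push 13. Stack: [5, 13]
LOAD_CONST → push 12. Stack: [5, 13, 12]
BINARY_OP - → 13 - 12 = 1. Stack: [5, 1]
BINARY_OP - → 5 - 1 = 4. Stack: [4]
STORE_FAST p → p=4. Stack: []
LOAD_CONST → push 57. Stack: [57]
STORE_FAST m → m=57. Stack: []
LOAD_FAST_LOAD_FAST m,c → push 57,13. Stack: [57, 13]
BINARY_OP - → 57 - 13 = 44. Stack: [44]
LOAD_FAST b → push 4. Stack: [44, 4]
BINARY_OP - → 44 - 4 = 40. Stack: [40]
STORE_FAST t → t=40. Stack: []
LOAD_FAST t → push 40. Stack: [40]
LOAD_CONST → push 1. Stack: [40, 1]
BINARY_OP + → 40 + 1 = 41. Stack: [41]
RETURN_VALUE → return 41.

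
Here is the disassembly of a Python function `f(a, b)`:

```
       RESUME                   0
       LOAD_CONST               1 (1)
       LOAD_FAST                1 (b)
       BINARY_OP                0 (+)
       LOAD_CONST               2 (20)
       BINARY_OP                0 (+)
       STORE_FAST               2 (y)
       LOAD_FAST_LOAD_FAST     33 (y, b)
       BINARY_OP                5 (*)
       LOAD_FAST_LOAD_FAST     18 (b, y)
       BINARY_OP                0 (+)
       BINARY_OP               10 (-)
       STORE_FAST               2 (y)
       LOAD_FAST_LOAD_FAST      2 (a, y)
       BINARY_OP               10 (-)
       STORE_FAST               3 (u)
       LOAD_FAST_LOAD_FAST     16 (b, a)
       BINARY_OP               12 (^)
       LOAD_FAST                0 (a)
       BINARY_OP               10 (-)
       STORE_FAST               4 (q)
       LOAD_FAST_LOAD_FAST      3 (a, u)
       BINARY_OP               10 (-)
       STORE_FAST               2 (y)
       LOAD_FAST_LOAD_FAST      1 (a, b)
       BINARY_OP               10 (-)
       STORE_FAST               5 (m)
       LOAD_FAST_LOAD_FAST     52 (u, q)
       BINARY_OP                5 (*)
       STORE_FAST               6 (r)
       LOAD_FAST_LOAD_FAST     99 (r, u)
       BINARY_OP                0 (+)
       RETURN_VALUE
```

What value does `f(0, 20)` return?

LOAD_CONST → push 1. Stack: [1]
LOAD_FAST b → push 20. Stack: [1, 20]
BINARY_OP + → 1 + 20 = 21. Stack: [21]
LOAD_CONST → push 20. Stack: [21, 20]
BINARY_OP + → 21 + 20 = 41. Stack: [41]
STORE_FAST y → y=41. Stack: []
LOAD_FAST_LOAD_FAST y,b → push 41,20. Stack: [41, 20]
BINARY_OP * → 41 * 20 = 820. Stack: [820]
LOAD_FAST_LOAD_FAST b,y → push 20,41. Stack: [820, 20, 41]
BINARY_OP + → 20 + 41 = 61. Stack: [820, 61]
BINARY_OP - → 820 - 61 = 759. Stack: [759]
STORE_FAST y → y=759. Stack: []
LOAD_FAST_LOAD_FAST a,y → push 0,759. Stack: [0, 759]
BINARY_OP - → 0 - 759 = -759. Stack: [-759]
STORE_FAST u → u=-759. Stack: []
LOAD_FAST_LOAD_FAST b,a → push 20,0. Stack: [20, 0]
BINARY_OP ^ → 20 ^ 0 = 20. Stack: [20]
LOAD_FAST a → push 0. Stack: [20, 0]
BINARY_OP - → 20 - 0 = 20. Stack: [20]
STORE_FAST q → q=20. Stack: []
LOAD_FAST_LOAD_FAST a,u → push 0,-759. Stack: [0, -759]
BINARY_OP - → 0 - -759 = 759. Stack: [759]
STORE_FAST y → y=759. Stack: []
LOAD_FAST_LOAD_FAST a,b → push 0,20. Stack: [0, 20]
BINARY_OP - → 0 - 20 = -20. Stack: [-20]
STORE_FAST m → m=-20. Stack: []
LOAD_FAST_LOAD_FAST u,q → push -759,20. Stack: [-759, 20]
BINARY_OP * → -759 * 20 = -15180. Stack: [-15180]
STORE_FAST r → r=-15180. Stack: []
LOAD_FAST_LOAD_FAST r,u → push -15180,-759. Stack: [-15180, -759]
BINARY_OP + → -15180 + -759 = -15939. Stack: [-15939]
RETURN_VALUE → return -15939.

-15939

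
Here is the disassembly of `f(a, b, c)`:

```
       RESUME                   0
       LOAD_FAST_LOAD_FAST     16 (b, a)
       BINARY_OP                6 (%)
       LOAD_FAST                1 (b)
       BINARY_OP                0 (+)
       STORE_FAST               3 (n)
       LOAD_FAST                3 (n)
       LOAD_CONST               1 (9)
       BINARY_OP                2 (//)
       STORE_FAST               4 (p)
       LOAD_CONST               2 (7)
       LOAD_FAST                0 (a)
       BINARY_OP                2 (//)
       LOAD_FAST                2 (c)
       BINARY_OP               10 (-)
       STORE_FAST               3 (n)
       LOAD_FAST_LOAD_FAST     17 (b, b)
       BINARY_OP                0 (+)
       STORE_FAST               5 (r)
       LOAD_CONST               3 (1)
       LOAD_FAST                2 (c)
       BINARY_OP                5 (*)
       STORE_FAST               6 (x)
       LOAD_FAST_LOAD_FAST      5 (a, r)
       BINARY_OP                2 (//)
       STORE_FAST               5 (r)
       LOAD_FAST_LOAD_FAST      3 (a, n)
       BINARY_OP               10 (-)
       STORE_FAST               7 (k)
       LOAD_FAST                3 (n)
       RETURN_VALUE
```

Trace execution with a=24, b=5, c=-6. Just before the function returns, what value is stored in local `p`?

1

LOAD_FAST_LOAD_FAST b,a → push 5,24. Stack: [5, 24]
BINARY_OP % → 5 % 24 = 5. Stack: [5]
LOAD_FAST b → push 5. Stack: [5, 5]
BINARY_OP + → 5 + 5 = 10. Stack: [10]
STORE_FAST n → n=10. Stack: []
LOAD_FAST n → push 10. Stack: [10]
LOAD_CONST → push 9. Stack: [10, 9]
BINARY_OP // → 10 // 9 = 1. Stack: [1]
STORE_FAST p → p=1. Stack: []
LOAD_CONST → push 7. Stack: [7]
LOAD_FAST a → push 24. Stack: [7, 24]
BINARY_OP // → 7 // 24 = 0. Stack: [0]
LOAD_FAST c → push -6. Stack: [0, -6]
BINARY_OP - → 0 - -6 = 6. Stack: [6]
STORE_FAST n → n=6. Stack: []
LOAD_FAST_LOAD_FAST b,b → push 5,5. Stack: [5, 5]
BINARY_OP + → 5 + 5 = 10. Stack: [10]
STORE_FAST r → r=10. Stack: []
LOAD_CONST → push 1. Stack: [1]
LOAD_FAST c → push -6. Stack: [1, -6]
BINARY_OP * → 1 * -6 = -6. Stack: [-6]
STORE_FAST x → x=-6. Stack: []
LOAD_FAST_LOAD_FAST a,r → push 24,10. Stack: [24, 10]
BINARY_OP // → 24 // 10 = 2. Stack: [2]
STORE_FAST r → r=2. Stack: []
LOAD_FAST_LOAD_FAST a,n → push 24,6. Stack: [24, 6]
BINARY_OP - → 24 - 6 = 18. Stack: [18]
STORE_FAST k → k=18. Stack: []
LOAD_FAST n → push 6. Stack: [6]
RETURN_VALUE → return 6.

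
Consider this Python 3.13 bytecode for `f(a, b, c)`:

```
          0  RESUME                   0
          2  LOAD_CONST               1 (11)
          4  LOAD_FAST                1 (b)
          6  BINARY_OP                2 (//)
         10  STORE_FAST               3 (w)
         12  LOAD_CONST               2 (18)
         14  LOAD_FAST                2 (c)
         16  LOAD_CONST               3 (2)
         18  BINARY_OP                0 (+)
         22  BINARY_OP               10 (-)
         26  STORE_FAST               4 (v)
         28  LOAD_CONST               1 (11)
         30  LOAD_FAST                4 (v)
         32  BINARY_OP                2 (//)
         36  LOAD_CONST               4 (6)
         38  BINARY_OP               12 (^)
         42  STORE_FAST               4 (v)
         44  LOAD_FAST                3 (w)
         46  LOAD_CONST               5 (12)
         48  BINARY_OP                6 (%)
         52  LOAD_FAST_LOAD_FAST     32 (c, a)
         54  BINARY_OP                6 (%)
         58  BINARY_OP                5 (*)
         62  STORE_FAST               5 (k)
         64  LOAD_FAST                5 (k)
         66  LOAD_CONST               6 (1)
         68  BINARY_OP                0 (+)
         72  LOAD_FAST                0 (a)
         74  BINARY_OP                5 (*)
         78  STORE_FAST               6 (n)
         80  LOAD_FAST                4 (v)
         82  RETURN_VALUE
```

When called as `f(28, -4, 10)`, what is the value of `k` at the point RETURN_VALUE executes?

LOAD_CONST → push 11. Stack: [11]
LOAD_FAST b → push -4. Stack: [11, -4]
BINARY_OP // → 11 // -4 = -3. Stack: [-3]
STORE_FAST w → w=-3. Stack: []
LOAD_CONST → push 18. Stack: [18]
LOAD_FAST c → push 10. Stack: [18, 10]
LOAD_CONST → push 2. Stack: [18, 10, 2]
BINARY_OP + → 10 + 2 = 12. Stack: [18, 12]
BINARY_OP - → 18 - 12 = 6. Stack: [6]
STORE_FAST v → v=6. Stack: []
LOAD_CONST → push 11. Stack: [11]
LOAD_FAST v → push 6. Stack: [11, 6]
BINARY_OP // → 11 // 6 = 1. Stack: [1]
LOAD_CONST → push 6. Stack: [1, 6]
BINARY_OP ^ → 1 ^ 6 = 7. Stack: [7]
STORE_FAST v → v=7. Stack: []
LOAD_FAST w → push -3. Stack: [-3]
LOAD_CONST → push 12. Stack: [-3, 12]
BINARY_OP % → -3 % 12 = 9. Stack: [9]
LOAD_FAST_LOAD_FAST c,a → push 10,28. Stack: [9, 10, 28]
BINARY_OP % → 10 % 28 = 10. Stack: [9, 10]
BINARY_OP * → 9 * 10 = 90. Stack: [90]
STORE_FAST k → k=90. Stack: []
LOAD_FAST k → push 90. Stack: [90]
LOAD_CONST → push 1. Stack: [90, 1]
BINARY_OP + → 90 + 1 = 91. Stack: [91]
LOAD_FAST a → push 28. Stack: [91, 28]
BINARY_OP * → 91 * 28 = 2548. Stack: [2548]
STORE_FAST n → n=2548. Stack: []
LOAD_FAST v → push 7. Stack: [7]
RETURN_VALUE → return 7.

90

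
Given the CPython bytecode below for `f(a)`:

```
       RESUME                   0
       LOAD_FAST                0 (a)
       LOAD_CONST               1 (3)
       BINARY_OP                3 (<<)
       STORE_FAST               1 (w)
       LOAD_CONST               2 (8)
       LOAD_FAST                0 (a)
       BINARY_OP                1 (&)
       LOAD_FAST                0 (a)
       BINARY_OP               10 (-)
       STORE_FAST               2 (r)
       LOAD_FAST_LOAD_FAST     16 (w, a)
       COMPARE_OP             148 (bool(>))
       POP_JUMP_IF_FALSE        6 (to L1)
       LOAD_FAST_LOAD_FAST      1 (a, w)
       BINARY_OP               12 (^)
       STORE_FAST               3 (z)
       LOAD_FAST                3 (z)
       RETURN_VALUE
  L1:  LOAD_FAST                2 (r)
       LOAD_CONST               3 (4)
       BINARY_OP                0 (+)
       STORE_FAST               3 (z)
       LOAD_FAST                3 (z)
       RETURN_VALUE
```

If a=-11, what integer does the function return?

15

LOAD_FAST a → push -11. Stack: [-11]
LOAD_CONST → push 3. Stack: [-11, 3]
BINARY_OP << → -11 << 3 = -88. Stack: [-88]
STORE_FAST w → w=-88. Stack: []
LOAD_CONST → push 8. Stack: [8]
LOAD_FAST a → push -11. Stack: [8, -11]
BINARY_OP & → 8 & -11 = 0. Stack: [0]
LOAD_FAST a → push -11. Stack: [0, -11]
BINARY_OP - → 0 - -11 = 11. Stack: [11]
STORE_FAST r → r=11. Stack: []
LOAD_FAST_LOAD_FAST w,a → push -88,-11. Stack: [-88, -11]
COMPARE_OP bool(>) → -88 vs -11 = False. Stack: [False]
POP_JUMP_IF_FALSE → pop False; jump. Stack: []
LOAD_FAST r → push 11. Stack: [11]
LOAD_CONST → push 4. Stack: [11, 4]
BINARY_OP + → 11 + 4 = 15. Stack: [15]
STORE_FAST z → z=15. Stack: []
LOAD_FAST z → push 15. Stack: [15]
RETURN_VALUE → return 15.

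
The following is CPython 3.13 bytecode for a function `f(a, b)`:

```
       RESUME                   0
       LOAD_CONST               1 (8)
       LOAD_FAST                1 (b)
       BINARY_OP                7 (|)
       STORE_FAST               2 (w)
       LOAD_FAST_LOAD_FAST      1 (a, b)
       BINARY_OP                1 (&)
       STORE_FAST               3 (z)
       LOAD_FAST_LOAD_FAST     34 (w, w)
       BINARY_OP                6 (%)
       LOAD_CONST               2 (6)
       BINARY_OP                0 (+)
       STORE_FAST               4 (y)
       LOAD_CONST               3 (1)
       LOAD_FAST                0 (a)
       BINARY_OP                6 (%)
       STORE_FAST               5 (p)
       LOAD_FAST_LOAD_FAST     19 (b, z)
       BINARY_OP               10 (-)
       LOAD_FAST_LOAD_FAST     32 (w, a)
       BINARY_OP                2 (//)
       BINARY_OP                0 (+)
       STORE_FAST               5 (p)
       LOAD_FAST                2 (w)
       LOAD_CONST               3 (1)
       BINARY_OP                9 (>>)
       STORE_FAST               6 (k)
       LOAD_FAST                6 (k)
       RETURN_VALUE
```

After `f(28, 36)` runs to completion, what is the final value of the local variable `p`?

33

LOAD_CONST → push 8. Stack: [8]
LOAD_FAST b → push 36. Stack: [8, 36]
BINARY_OP | → 8 | 36 = 44. Stack: [44]
STORE_FAST w → w=44. Stack: []
LOAD_FAST_LOAD_FAST a,b → push 28,36. Stack: [28, 36]
BINARY_OP & → 28 & 36 = 4. Stack: [4]
STORE_FAST z → z=4. Stack: []
LOAD_FAST_LOAD_FAST w,w → push 44,44. Stack: [44, 44]
BINARY_OP % → 44 % 44 = 0. Stack: [0]
LOAD_CONST → push 6. Stack: [0, 6]
BINARY_OP + → 0 + 6 = 6. Stack: [6]
STORE_FAST y → y=6. Stack: []
LOAD_CONST → push 1. Stack: [1]
LOAD_FAST a → push 28. Stack: [1, 28]
BINARY_OP % → 1 % 28 = 1. Stack: [1]
STORE_FAST p → p=1. Stack: []
LOAD_FAST_LOAD_FAST b,z → push 36,4. Stack: [36, 4]
BINARY_OP - → 36 - 4 = 32. Stack: [32]
LOAD_FAST_LOAD_FAST w,a → push 44,28. Stack: [32, 44, 28]
BINARY_OP // → 44 // 28 = 1. Stack: [32, 1]
BINARY_OP + → 32 + 1 = 33. Stack: [33]
STORE_FAST p → p=33. Stack: []
LOAD_FAST w → push 44. Stack: [44]
LOAD_CONST → push 1. Stack: [44, 1]
BINARY_OP >> → 44 >> 1 = 22. Stack: [22]
STORE_FAST k → k=22. Stack: []
LOAD_FAST k → push 22. Stack: [22]
RETURN_VALUE → return 22.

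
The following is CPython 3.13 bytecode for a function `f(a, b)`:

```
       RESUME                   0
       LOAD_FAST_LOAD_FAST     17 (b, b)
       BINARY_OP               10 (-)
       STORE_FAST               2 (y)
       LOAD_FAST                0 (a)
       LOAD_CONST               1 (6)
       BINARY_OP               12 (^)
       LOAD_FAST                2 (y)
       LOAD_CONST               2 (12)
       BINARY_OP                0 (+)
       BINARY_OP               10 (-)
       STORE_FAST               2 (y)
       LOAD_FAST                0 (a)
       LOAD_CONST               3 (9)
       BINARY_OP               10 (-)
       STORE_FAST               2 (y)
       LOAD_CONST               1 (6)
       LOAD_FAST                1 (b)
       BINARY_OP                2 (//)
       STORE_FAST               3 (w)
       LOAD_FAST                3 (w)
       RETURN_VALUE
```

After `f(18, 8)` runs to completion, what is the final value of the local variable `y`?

9

LOAD_FAST_LOAD_FAST b,b → push 8,8. Stack: [8, 8]
BINARY_OP - → 8 - 8 = 0. Stack: [0]
STORE_FAST y → y=0. Stack: []
LOAD_FAST a → push 18. Stack: [18]
LOAD_CONST → push 6. Stack: [18, 6]
BINARY_OP ^ → 18 ^ 6 = 20. Stack: [20]
LOAD_FAST y → push 0. Stack: [20, 0]
LOAD_CONST → push 12. Stack: [20, 0, 12]
BINARY_OP + → 0 + 12 = 12. Stack: [20, 12]
BINARY_OP - → 20 - 12 = 8. Stack: [8]
STORE_FAST y → y=8. Stack: []
LOAD_FAST a → push 18. Stack: [18]
LOAD_CONST → push 9. Stack: [18, 9]
BINARY_OP - → 18 - 9 = 9. Stack: [9]
STORE_FAST y → y=9. Stack: []
LOAD_CONST → push 6. Stack: [6]
LOAD_FAST b → push 8. Stack: [6, 8]
BINARY_OP // → 6 // 8 = 0. Stack: [0]
STORE_FAST w → w=0. Stack: []
LOAD_FAST w → push 0. Stack: [0]
RETURN_VALUE → return 0.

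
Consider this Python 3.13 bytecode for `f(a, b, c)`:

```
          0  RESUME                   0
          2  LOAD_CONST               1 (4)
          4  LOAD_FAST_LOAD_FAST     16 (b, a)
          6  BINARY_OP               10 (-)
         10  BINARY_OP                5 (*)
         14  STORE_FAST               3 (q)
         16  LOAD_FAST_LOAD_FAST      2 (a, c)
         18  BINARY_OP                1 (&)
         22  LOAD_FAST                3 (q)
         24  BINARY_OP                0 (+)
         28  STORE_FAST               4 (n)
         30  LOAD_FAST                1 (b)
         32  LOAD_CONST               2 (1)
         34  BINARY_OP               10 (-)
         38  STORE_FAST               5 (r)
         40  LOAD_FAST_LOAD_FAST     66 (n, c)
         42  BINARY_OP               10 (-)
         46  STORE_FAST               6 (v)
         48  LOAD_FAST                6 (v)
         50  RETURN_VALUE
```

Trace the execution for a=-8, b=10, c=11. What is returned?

LOAD_CONST → push 4. Stack: [4]
LOAD_FAST_LOAD_FAST b,a → push 10,-8. Stack: [4, 10, -8]
BINARY_OP - → 10 - -8 = 18. Stack: [4, 18]
BINARY_OP * → 4 * 18 = 72. Stack: [72]
STORE_FAST q → q=72. Stack: []
LOAD_FAST_LOAD_FAST a,c → push -8,11. Stack: [-8, 11]
BINARY_OP & → -8 & 11 = 8. Stack: [8]
LOAD_FAST q → push 72. Stack: [8, 72]
BINARY_OP + → 8 + 72 = 80. Stack: [80]
STORE_FAST n → n=80. Stack: []
LOAD_FAST b → push 10. Stack: [10]
LOAD_CONST → push 1. Stack: [10, 1]
BINARY_OP - → 10 - 1 = 9. Stack: [9]
STORE_FAST r → r=9. Stack: []
LOAD_FAST_LOAD_FAST n,c → push 80,11. Stack: [80, 11]
BINARY_OP - → 80 - 11 = 69. Stack: [69]
STORE_FAST v → v=69. Stack: []
LOAD_FAST v → push 69. Stack: [69]
RETURN_VALUE → return 69.

69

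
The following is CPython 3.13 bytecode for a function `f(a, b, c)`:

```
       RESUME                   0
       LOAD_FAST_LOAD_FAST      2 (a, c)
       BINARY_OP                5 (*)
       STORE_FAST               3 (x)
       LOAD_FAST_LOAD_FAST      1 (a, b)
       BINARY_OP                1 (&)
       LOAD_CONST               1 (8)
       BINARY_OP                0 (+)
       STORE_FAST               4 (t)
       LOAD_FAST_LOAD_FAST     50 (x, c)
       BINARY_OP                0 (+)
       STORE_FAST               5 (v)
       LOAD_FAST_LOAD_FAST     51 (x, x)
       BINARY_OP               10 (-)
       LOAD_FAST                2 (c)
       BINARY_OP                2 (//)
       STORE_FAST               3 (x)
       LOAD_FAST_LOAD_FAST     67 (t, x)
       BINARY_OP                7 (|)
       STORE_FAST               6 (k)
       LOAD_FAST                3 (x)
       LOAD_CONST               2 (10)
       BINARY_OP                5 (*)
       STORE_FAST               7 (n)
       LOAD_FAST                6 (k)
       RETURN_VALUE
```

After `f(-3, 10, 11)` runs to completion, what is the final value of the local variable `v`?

LOAD_FAST_LOAD_FAST a,c → push -3,11. Stack: [-3, 11]
BINARY_OP * → -3 * 11 = -33. Stack: [-33]
STORE_FAST x → x=-33. Stack: []
LOAD_FAST_LOAD_FAST a,b → push -3,10. Stack: [-3, 10]
BINARY_OP & → -3 & 10 = 8. Stack: [8]
LOAD_CONST → push 8. Stack: [8, 8]
BINARY_OP + → 8 + 8 = 16. Stack: [16]
STORE_FAST t → t=16. Stack: []
LOAD_FAST_LOAD_FAST x,c → push -33,11. Stack: [-33, 11]
BINARY_OP + → -33 + 11 = -22. Stack: [-22]
STORE_FAST v → v=-22. Stack: []
LOAD_FAST_LOAD_FAST x,x → push -33,-33. Stack: [-33, -33]
BINARY_OP - → -33 - -33 = 0. Stack: [0]
LOAD_FAST c → push 11. Stack: [0, 11]
BINARY_OP // → 0 // 11 = 0. Stack: [0]
STORE_FAST x → x=0. Stack: []
LOAD_FAST_LOAD_FAST t,x → push 16,0. Stack: [16, 0]
BINARY_OP | → 16 | 0 = 16. Stack: [16]
STORE_FAST k → k=16. Stack: []
LOAD_FAST x → push 0. Stack: [0]
LOAD_CONST → push 10. Stack: [0, 10]
BINARY_OP * → 0 * 10 = 0. Stack: [0]
STORE_FAST n → n=0. Stack: []
LOAD_FAST k → push 16. Stack: [16]
RETURN_VALUE → return 16.

-22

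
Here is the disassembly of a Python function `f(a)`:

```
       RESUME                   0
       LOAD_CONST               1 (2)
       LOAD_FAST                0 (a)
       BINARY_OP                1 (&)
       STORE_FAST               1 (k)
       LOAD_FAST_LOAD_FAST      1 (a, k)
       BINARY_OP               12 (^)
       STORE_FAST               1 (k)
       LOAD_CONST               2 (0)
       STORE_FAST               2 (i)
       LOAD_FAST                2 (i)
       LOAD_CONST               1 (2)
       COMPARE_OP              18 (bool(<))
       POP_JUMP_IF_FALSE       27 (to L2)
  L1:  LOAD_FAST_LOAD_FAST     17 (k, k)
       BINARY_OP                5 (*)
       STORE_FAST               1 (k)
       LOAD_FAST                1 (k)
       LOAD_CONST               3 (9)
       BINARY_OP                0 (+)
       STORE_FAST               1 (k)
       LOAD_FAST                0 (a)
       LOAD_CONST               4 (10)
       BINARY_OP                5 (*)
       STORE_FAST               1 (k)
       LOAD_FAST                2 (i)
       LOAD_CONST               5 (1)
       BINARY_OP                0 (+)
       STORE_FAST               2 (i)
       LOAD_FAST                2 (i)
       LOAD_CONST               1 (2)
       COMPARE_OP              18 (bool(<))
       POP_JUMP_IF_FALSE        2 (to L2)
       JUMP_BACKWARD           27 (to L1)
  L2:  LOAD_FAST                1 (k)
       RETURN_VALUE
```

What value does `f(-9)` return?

LOAD_CONST → push 2. Stack: [2]
LOAD_FAST a → push -9. Stack: [2, -9]
BINARY_OP & → 2 & -9 = 2. Stack: [2]
STORE_FAST k → k=2. Stack: []
LOAD_FAST_LOAD_FAST a,k → push -9,2. Stack: [-9, 2]
BINARY_OP ^ → -9 ^ 2 = -11. Stack: [-11]
STORE_FAST k → k=-11. Stack: []
LOAD_CONST → push 0. Stack: [0]
STORE_FAST i → i=0. Stack: []
LOAD_FAST i → push 0. Stack: [0]
LOAD_CONST → push 2. Stack: [0, 2]
COMPARE_OP bool(<) → 0 vs 2 = True. Stack: [True]
POP_JUMP_IF_FALSE → pop True; no jump. Stack: []
LOAD_FAST_LOAD_FAST k,k → push -11,-11. Stack: [-11, -11]
BINARY_OP * → -11 * -11 = 121. Stack: [121]
STORE_FAST k → k=121. Stack: []
LOAD_FAST k → push 121. Stack: [121]
LOAD_CONST → push 9. Stack: [121, 9]
BINARY_OP + → 121 + 9 = 130. Stack: [130]
STORE_FAST k → k=130. Stack: []
LOAD_FAST a → push -9. Stack: [-9]
LOAD_CONST → push 10. Stack: [-9, 10]
BINARY_OP * → -9 * 10 = -90. Stack: [-90]
STORE_FAST k → k=-90. Stack: []
LOAD_FAST i → push 0. Stack: [0]
LOAD_CONST → push 1. Stack: [0, 1]
BINARY_OP + → 0 + 1 = 1. Stack: [1]
STORE_FAST i → i=1. Stack: []
LOAD_FAST i → push 1. Stack: [1]
LOAD_CONST → push 2. Stack: [1, 2]
COMPARE_OP bool(<) → 1 vs 2 = True. Stack: [True]
POP_JUMP_IF_FALSE → pop True; no jump. Stack: []
LOAD_FAST_LOAD_FAST k,k → push -90,-90. Stack: [-90, -90]
BINARY_OP * → -90 * -90 = 8100. Stack: [8100]
STORE_FAST k → k=8100. Stack: []
LOAD_FAST k → push 8100. Stack: [8100]
LOAD_CONST → push 9. Stack: [8100, 9]
BINARY_OP + → 8100 + 9 = 8109. Stack: [8109]
STORE_FAST k → k=8109. Stack: []
LOAD_FAST a → push -9. Stack: [-9]
LOAD_CONST → push 10. Stack: [-9, 10]
BINARY_OP * → -9 * 10 = -90. Stack: [-90]
STORE_FAST k → k=-90. Stack: []
LOAD_FAST i → push 1. Stack: [1]
LOAD_CONST → push 1. Stack: [1, 1]
BINARY_OP + → 1 + 1 = 2. Stack: [2]
STORE_FAST i → i=2. Stack: []
LOAD_FAST i → push 2. Stack: [2]
LOAD_CONST → push 2. Stack: [2, 2]
COMPARE_OP bool(<) → 2 vs 2 = False. Stack: [False]
POP_JUMP_IF_FALSE → pop False; jump. Stack: []
LOAD_FAST k → push -90. Stack: [-90]
RETURN_VALUE → return -90.

-90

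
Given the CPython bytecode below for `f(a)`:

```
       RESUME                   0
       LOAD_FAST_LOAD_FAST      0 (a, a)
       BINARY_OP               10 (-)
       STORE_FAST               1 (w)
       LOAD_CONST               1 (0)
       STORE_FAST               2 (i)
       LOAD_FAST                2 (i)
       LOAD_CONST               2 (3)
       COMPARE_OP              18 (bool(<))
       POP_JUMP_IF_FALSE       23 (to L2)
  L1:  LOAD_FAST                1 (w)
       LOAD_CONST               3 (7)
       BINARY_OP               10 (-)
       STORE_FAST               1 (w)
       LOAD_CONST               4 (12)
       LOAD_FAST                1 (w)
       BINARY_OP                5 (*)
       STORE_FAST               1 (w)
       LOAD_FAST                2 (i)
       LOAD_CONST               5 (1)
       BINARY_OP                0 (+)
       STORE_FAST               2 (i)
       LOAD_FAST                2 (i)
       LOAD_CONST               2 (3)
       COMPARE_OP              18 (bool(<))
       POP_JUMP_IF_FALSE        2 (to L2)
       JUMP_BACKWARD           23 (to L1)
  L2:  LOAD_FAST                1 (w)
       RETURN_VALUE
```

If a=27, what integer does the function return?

LOAD_FAST_LOAD_FAST a,a → push 27,27. Stack: [27, 27]
BINARY_OP - → 27 - 27 = 0. Stack: [0]
STORE_FAST w → w=0. Stack: []
LOAD_CONST → push 0. Stack: [0]
STORE_FAST i → i=0. Stack: []
LOAD_FAST i → push 0. Stack: [0]
LOAD_CONST → push 3. Stack: [0, 3]
COMPARE_OP bool(<) → 0 vs 3 = True. Stack: [True]
POP_JUMP_IF_FALSE → pop True; no jump. Stack: []
LOAD_FAST w → push 0. Stack: [0]
LOAD_CONST → push 7. Stack: [0, 7]
BINARY_OP - → 0 - 7 = -7. Stack: [-7]
STORE_FAST w → w=-7. Stack: []
LOAD_CONST → push 12. Stack: [12]
LOAD_FAST w → push -7. Stack: [12, -7]
BINARY_OP * → 12 * -7 = -84. Stack: [-84]
STORE_FAST w → w=-84. Stack: []
LOAD_FAST i → push 0. Stack: [0]
LOAD_CONST → push 1. Stack: [0, 1]
BINARY_OP + → 0 + 1 = 1. Stack: [1]
STORE_FAST i → i=1. Stack: []
LOAD_FAST i → push 1. Stack: [1]
LOAD_CONST → push 3. Stack: [1, 3]
COMPARE_OP bool(<) → 1 vs 3 = True. Stack: [True]
POP_JUMP_IF_FALSE → pop True; no jump. Stack: []
LOAD_FAST w → push -84. Stack: [-84]
LOAD_CONST → push 7. Stack: [-84, 7]
BINARY_OP - → -84 - 7 = -91. Stack: [-91]
STORE_FAST w → w=-91. Stack: []
LOAD_CONST → push 12. Stack: [12]
LOAD_FAST w → push -91. Stack: [12, -91]
BINARY_OP * → 12 * -91 = -1092. Stack: [-1092]
STORE_FAST w → w=-1092. Stack: []
LOAD_FAST i → push 1. Stack: [1]
LOAD_CONST → push 1. Stack: [1, 1]
BINARY_OP + → 1 + 1 = 2. Stack: [2]
STORE_FAST i → i=2. Stack: []
LOAD_FAST i → push 2. Stack: [2]
LOAD_CONST → push 3. Stack: [2, 3]
COMPARE_OP bool(<) → 2 vs 3 = True. Stack: [True]
POP_JUMP_IF_FALSE → pop True; no jump. Stack: []
LOAD_FAST w → push -1092. Stack: [-1092]
LOAD_CONST → push 7. Stack: [-1092, 7]
BINARY_OP - → -1092 - 7 = -1099. Stack: [-1099]
STORE_FAST w → w=-1099. Stack: []
LOAD_CONST → push 12. Stack: [12]
LOAD_FAST w → push -1099. Stack: [12, -1099]
BINARY_OP * → 12 * -1099 = -13188. Stack: [-13188]
STORE_FAST w → w=-13188. Stack: []
LOAD_FAST i → push 2. Stack: [2]
LOAD_CONST → push 1. Stack: [2, 1]
BINARY_OP + → 2 + 1 = 3. Stack: [3]
STORE_FAST i → i=3. Stack: []
LOAD_FAST i → push 3. Stack: [3]
LOAD_CONST → push 3. Stack: [3, 3]
COMPARE_OP bool(<) → 3 vs 3 = False. Stack: [False]
POP_JUMP_IF_FALSE → pop False; jump. Stack: []
LOAD_FAST w → push -13188. Stack: [-13188]
RETURN_VALUE → return -13188.

-13188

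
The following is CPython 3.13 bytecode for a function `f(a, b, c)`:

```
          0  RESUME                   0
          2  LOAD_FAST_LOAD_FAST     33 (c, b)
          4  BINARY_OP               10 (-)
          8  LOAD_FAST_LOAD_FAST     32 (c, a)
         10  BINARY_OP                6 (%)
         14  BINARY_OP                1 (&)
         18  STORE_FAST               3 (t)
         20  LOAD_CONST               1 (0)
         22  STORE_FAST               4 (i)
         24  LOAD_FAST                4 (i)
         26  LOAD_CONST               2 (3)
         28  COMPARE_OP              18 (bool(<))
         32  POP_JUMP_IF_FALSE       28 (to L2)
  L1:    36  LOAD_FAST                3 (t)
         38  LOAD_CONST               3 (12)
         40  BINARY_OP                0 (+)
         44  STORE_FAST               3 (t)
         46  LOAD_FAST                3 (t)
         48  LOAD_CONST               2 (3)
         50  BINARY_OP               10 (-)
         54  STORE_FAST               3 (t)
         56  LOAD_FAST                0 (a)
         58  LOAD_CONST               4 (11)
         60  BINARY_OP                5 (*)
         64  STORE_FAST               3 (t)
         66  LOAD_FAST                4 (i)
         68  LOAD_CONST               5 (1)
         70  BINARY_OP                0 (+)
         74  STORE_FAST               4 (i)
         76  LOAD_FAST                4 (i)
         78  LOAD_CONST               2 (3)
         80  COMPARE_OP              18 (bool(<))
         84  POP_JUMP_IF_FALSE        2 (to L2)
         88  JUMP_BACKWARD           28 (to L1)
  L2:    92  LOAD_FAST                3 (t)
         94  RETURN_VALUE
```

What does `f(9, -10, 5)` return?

99

LOAD_FAST_LOAD_FAST c,b → push 5,-10
BINARY_OP - → 5 - -10 = 15
LOAD_FAST_LOAD_FAST c,a → push 5,9
BINARY_OP % → 5 % 9 = 5
BINARY_OP & → 15 & 5 = 5
STORE_FAST t → t=5
LOAD_CONST → push 0
STORE_FAST i → i=0
LOAD_FAST i → push 0
LOAD_CONST → push 3
COMPARE_OP bool(<) → 0 vs 3 = True
POP_JUMP_IF_FALSE → pop True; no jump
LOAD_FAST t → push 5
LOAD_CONST → push 12
BINARY_OP + → 5 + 12 = 17
STORE_FAST t → t=17
LOAD_FAST t → push 17
LOAD_CONST → push 3
BINARY_OP - → 17 - 3 = 14
STORE_FAST t → t=14
LOAD_FAST a → push 9
LOAD_CONST → push 11
BINARY_OP * → 9 * 11 = 99
STORE_FAST t → t=99
LOAD_FAST i → push 0
LOAD_CONST → push 1
BINARY_OP + → 0 + 1 = 1
STORE_FAST i → i=1
LOAD_FAST i → push 1
LOAD_CONST → push 3
COMPARE_OP bool(<) → 1 vs 3 = True
POP_JUMP_IF_FALSE → pop True; no jump
LOAD_FAST t → push 99
LOAD_CONST → push 12
BINARY_OP + → 99 + 12 = 111
STORE_FAST t → t=111
LOAD_FAST t → push 111
LOAD_CONST → push 3
BINARY_OP - → 111 - 3 = 108
STORE_FAST t → t=108
LOAD_FAST a → push 9
LOAD_CONST → push 11
BINARY_OP * → 9 * 11 = 99
STORE_FAST t → t=99
LOAD_FAST i → push 1
LOAD_CONST → push 1
BINARY_OP + → 1 + 1 = 2
STORE_FAST i → i=2
LOAD_FAST i → push 2
LOAD_CONST → push 3
COMPARE_OP bool(<) → 2 vs 3 = True
POP_JUMP_IF_FALSE → pop True; no jump
LOAD_FAST t → push 99
LOAD_CONST → push 12
BINARY_OP + → 99 + 12 = 111
STORE_FAST t → t=111
LOAD_FAST t → push 111
LOAD_CONST → push 3
BINARY_OP - → 111 - 3 = 108
STORE_FAST t → t=108
LOAD_FAST a → push 9
LOAD_CONST → push 11
BINARY_OP * → 9 * 11 = 99
STORE_FAST t → t=99
LOAD_FAST i → push 2
LOAD_CONST → push 1
BINARY_OP + → 2 + 1 = 3
STORE_FAST i → i=3
LOAD_FAST i → push 3
LOAD_CONST → push 3
COMPARE_OP bool(<) → 3 vs 3 = False
POP_JUMP_IF_FALSE → pop False; jump
LOAD_FAST t → push 99
RETURN_VALUE → return 99.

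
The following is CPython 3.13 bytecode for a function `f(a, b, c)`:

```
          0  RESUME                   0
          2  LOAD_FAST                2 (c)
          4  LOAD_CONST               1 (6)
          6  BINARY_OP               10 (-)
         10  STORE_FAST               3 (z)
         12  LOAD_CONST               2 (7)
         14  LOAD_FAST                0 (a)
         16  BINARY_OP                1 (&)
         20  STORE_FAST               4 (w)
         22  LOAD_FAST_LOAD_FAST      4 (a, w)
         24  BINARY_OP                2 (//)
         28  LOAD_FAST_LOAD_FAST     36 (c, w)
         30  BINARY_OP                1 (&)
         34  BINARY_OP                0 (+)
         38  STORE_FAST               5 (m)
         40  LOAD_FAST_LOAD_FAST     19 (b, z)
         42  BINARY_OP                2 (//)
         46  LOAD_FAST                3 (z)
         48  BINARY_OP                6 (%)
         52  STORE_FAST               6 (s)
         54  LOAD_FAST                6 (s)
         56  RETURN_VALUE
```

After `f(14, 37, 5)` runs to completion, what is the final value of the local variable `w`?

LOAD_FAST c → push 5. Stack: [5]
LOAD_CONST → push 6. Stack: [5, 6]
BINARY_OP - → 5 - 6 = -1. Stack: [-1]
STORE_FAST z → z=-1. Stack: []
LOAD_CONST → push 7. Stack: [7]
LOAD_FAST a → push 14. Stack: [7, 14]
BINARY_OP & → 7 & 14 = 6. Stack: [6]
STORE_FAST w → w=6. Stack: []
LOAD_FAST_LOAD_FAST a,w → push 14,6. Stack: [14, 6]
BINARY_OP // → 14 // 6 = 2. Stack: [2]
LOAD_FAST_LOAD_FAST c,w → push 5,6. Stack: [2, 5, 6]
BINARY_OP & → 5 & 6 = 4. Stack: [2, 4]
BINARY_OP + → 2 + 4 = 6. Stack: [6]
STORE_FAST m → m=6. Stack: []
LOAD_FAST_LOAD_FAST b,z → push 37,-1. Stack: [37, -1]
BINARY_OP // → 37 // -1 = -37. Stack: [-37]
LOAD_FAST z → push -1. Stack: [-37, -1]
BINARY_OP % → -37 % -1 = 0. Stack: [0]
STORE_FAST s → s=0. Stack: []
LOAD_FAST s → push 0. Stack: [0]
RETURN_VALUE → return 0.

6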